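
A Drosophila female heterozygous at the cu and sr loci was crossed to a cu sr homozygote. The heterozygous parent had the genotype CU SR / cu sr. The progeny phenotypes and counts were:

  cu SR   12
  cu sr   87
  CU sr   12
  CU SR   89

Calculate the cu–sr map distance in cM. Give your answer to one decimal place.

The recombinant classes are CU sr and cu SR: 12 + 12 = 24.
Recombination frequency = 24/200 = 0.1200 ≈ 12.0%, i.e. 12.0 cM.

12.0 cM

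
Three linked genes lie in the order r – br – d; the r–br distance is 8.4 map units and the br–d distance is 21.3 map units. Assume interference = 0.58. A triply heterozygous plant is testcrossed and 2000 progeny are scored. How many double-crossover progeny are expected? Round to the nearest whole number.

Map distances give recombination frequencies of 0.084 and 0.213 for the two intervals.
With interference 0.58 (so coincidence = 0.42), expected double-crossover frequency = 0.084 × 0.213 × 0.42 = 0.00751.
Expected number = 0.00751 × 2000 = 15.03 ≈ 15.

15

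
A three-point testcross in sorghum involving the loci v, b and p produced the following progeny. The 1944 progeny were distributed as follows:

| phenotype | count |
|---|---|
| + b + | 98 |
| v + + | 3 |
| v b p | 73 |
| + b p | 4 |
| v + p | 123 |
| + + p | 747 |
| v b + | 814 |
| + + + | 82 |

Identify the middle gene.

b

The two most frequent reciprocal classes, v b + and + + p, are the parental types, so the F1 was v b + / + + p.
The two rarest classes, v + + and + b p, are the double crossovers. Comparing them with the parentals, only the b allele has switched, so b is the middle locus and the order is p – b – v.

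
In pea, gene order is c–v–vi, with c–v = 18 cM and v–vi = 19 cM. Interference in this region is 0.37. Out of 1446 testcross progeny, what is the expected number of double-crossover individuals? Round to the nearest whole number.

31

Map distances give recombination frequencies of 0.180 and 0.190 for the two intervals.
With interference 0.37 (so coincidence = 0.63), expected double-crossover frequency = 0.180 × 0.190 × 0.63 = 0.02155.
Expected number = 0.02155 × 1446 = 31.16 ≈ 31.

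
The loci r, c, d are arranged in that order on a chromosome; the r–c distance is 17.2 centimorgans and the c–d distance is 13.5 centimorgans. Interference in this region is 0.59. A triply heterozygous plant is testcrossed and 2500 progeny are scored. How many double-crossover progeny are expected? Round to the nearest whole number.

24

Map distances give recombination frequencies of 0.172 and 0.135 for the two intervals.
With interference 0.59 (so coincidence = 0.41), expected double-crossover frequency = 0.172 × 0.135 × 0.41 = 0.00952.
Expected number = 0.00952 × 2500 = 23.80 ≈ 24.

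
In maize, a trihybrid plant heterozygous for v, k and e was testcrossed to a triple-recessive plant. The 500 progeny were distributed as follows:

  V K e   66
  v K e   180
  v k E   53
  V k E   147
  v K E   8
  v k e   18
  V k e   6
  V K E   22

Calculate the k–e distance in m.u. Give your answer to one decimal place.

The two most frequent reciprocal classes, V k E and v K e, are the parental types, so the F1 was V k E / v K e.
The two rarest classes, V k e and v K E, are the double crossovers. Comparing them with the parentals, only the e allele has switched, so e is the middle locus and the order is k – e – v.
Crossovers in the k–e interval produce the single-crossover classes V K E and v k e (22 + 18 = 40) plus the double crossovers (14).
RF(k–e) = (40 + 14) / 500 = 54/500 = 0.1080 → 10.8 m.u.

10.8 m.u.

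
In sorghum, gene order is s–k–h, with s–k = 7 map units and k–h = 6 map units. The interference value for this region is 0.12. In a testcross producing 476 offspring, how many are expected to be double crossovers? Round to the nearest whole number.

Map distances give recombination frequencies of 0.070 and 0.060 for the two intervals.
With interference 0.12 (so coincidence = 0.88), expected double-crossover frequency = 0.070 × 0.060 × 0.88 = 0.00370.
Expected number = 0.00370 × 476 = 1.76 ≈ 2.

2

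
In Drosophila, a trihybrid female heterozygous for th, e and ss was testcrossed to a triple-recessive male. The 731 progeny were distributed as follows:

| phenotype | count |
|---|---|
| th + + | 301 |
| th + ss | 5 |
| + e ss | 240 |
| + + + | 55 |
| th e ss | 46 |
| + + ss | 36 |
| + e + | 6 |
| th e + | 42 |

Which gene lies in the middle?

The two most frequent reciprocal classes, + e ss and th + +, are the parental types, so the F1 was + e ss / th + +.
The two rarest classes, + e + and th + ss, are the double crossovers. Comparing them with the parentals, only the ss allele has switched, so ss is the middle locus and the order is e – ss – th.

ss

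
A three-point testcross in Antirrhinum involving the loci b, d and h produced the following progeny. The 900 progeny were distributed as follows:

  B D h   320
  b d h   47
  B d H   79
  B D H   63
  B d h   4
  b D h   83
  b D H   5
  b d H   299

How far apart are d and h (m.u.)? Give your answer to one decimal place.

The two most frequent reciprocal classes, B D h and b d H, are the parental types, so the F1 was B D h / b d H.
The two rarest classes, B d h and b D H, are the double crossovers. Comparing them with the parentals, only the d allele has switched, so d is the middle locus and the order is b – d – h.
Crossovers in the d–h interval produce the single-crossover classes B D H and b d h (63 + 47 = 110) plus the double crossovers (9).
RF(d–h) = (110 + 9) / 900 = 119/900 = 0.1322 → 13.2 m.u.

13.2 m.u.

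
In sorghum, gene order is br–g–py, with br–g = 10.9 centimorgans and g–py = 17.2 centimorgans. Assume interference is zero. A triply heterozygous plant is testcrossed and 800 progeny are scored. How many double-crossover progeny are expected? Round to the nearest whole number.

Map distances give recombination frequencies of 0.109 and 0.172 for the two intervals.
With no interference, expected double-crossover frequency = 0.109 × 0.172 = 0.01875.
Expected number = 0.01875 × 800 = 15.00 ≈ 15.

15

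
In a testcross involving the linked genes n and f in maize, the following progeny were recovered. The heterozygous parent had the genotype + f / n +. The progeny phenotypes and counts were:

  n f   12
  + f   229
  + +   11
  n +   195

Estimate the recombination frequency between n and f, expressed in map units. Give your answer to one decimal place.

The recombinant classes are + + and n f: 11 + 12 = 23.
Recombination frequency = 23/447 = 0.0515 ≈ 5.1%, i.e. 5.1 map units.

5.1 map units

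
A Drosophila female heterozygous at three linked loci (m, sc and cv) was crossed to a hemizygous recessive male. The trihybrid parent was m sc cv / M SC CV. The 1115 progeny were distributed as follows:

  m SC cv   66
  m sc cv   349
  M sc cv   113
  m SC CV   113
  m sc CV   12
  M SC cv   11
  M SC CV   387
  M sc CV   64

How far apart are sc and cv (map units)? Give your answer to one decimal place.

The two rarest classes, m sc CV and M SC cv, are the double crossovers. Comparing them with the parentals, only the cv allele has switched, so cv is the middle locus and the order is sc – cv – m.
Crossovers in the sc–cv interval produce the single-crossover classes m SC cv and M sc CV (66 + 64 = 130) plus the double crossovers (23).
RF(sc–cv) = (130 + 23) / 1115 = 153/1115 = 0.1372 → 13.7 map units.

13.7 map units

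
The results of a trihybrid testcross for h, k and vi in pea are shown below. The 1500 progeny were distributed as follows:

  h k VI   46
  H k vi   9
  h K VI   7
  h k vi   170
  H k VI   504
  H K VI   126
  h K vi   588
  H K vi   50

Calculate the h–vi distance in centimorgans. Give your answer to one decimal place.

The two most frequent reciprocal classes, H k VI and h K vi, are the parental types, so the F1 was H k VI / h K vi.
The two rarest classes, H k vi and h K VI, are the double crossovers. Comparing them with the parentals, only the vi allele has switched, so vi is the middle locus and the order is h – vi – k.
Crossovers in the h–vi interval produce the single-crossover classes h k VI and H K vi (46 + 50 = 96) plus the double crossovers (16).
RF(h–vi) = (96 + 16) / 1500 = 112/1500 = 0.0747 → 7.5 centimorgans.

7.5 centimorgans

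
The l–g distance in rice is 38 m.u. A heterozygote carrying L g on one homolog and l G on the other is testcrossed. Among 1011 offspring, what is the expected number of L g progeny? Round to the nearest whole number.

313

A map distance of 38 m.u. corresponds to a recombination frequency of 0.380.
The F1 is L g / l G, so L g is a parental gamete class with expected frequency (1 − r)/2 = 0.620/2 = 0.3100.
Expected number = 0.3100 × 1011 = 313.41 ≈ 313.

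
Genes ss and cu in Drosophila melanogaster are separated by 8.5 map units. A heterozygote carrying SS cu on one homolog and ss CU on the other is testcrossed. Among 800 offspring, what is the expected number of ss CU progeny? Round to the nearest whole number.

366

A map distance of 8.5 map units corresponds to a recombination frequency of 0.085.
The F1 is SS cu / ss CU, so ss CU is a parental gamete class with expected frequency (1 − r)/2 = 0.915/2 = 0.4575.
Expected number = 0.4575 × 800 = 366.00 ≈ 366.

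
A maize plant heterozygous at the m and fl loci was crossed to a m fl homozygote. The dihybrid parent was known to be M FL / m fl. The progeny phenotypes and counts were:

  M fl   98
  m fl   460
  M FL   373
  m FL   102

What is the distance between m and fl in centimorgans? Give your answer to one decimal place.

The recombinant classes are M fl and m FL: 98 + 102 = 200.
Recombination frequency = 200/1033 = 0.1936 ≈ 19.4%, i.e. 19.4 centimorgans.

19.4 centimorgans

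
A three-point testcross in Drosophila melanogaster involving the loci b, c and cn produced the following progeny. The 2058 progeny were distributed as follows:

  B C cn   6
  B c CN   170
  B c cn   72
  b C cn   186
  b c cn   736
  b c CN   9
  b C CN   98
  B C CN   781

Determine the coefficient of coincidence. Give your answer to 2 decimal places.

The two most frequent reciprocal classes, b c cn and B C CN, are the parental types, so the F1 was b c cn / B C CN.
The two rarest classes, b c CN and B C cn, are the double crossovers. Comparing them with the parentals, only the cn allele has switched, so cn is the middle locus and the order is c – cn – b.
c–cn: (356 + 15)/2058 = 0.1803; cn–b: (170 + 15)/2058 = 0.0899.
Expected DCO frequency = 0.1803 × 0.0899 ≈ 0.01621; observed = 15/2058 ≈ 0.00729.
Coefficient of coincidence = 0.00729/0.01621 ≈ 0.45.

0.45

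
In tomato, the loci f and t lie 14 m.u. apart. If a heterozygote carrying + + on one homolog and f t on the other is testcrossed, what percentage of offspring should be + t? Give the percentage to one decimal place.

7.0%

A map distance of 14 m.u. corresponds to a recombination frequency of 0.140.
The F1 is + + / f t, so + t is a recombinant gamete class with expected frequency r/2 = 0.140/2 = 0.0700.
That is 0.0700 = 7.0% of the progeny.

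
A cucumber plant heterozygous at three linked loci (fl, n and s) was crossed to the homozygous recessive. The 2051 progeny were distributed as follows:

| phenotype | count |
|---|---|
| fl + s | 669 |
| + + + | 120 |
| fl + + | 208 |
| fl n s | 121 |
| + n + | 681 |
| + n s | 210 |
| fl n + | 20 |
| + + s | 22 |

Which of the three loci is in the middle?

fl

The two most frequent reciprocal classes, fl + s and + n +, are the parental types, so the F1 was fl + s / + n +.
The two rarest classes, + + s and fl n +, are the double crossovers. Comparing them with the parentals, only the fl allele has switched, so fl is the middle locus and the order is n – fl – s.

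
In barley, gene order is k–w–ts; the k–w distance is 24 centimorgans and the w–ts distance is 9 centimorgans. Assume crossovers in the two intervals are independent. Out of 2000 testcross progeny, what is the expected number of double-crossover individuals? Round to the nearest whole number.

Map distances give recombination frequencies of 0.240 and 0.090 for the two intervals.
With no interference, expected double-crossover frequency = 0.240 × 0.090 = 0.02160.
Expected number = 0.02160 × 2000 = 43.20 ≈ 43.

43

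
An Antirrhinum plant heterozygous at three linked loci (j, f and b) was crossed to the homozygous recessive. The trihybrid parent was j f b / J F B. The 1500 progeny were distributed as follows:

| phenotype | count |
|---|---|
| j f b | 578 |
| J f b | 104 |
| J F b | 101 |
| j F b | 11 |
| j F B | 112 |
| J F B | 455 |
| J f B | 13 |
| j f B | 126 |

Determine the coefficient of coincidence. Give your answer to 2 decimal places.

The two rarest classes, j F b and J f B, are the double crossovers. Comparing them with the parentals, only the f allele has switched, so f is the middle locus and the order is b – f – j.
b–f: (227 + 24)/1500 = 0.1673; f–j: (216 + 24)/1500 = 0.1600.
Expected DCO frequency = 0.1673 × 0.1600 ≈ 0.02677; observed = 24/1500 ≈ 0.01600.
Coefficient of coincidence = 0.01600/0.02677 ≈ 0.60.

0.60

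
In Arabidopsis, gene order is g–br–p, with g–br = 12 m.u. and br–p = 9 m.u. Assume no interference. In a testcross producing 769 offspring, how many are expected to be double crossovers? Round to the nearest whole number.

Map distances give recombination frequencies of 0.120 and 0.090 for the two intervals.
With no interference, expected double-crossover frequency = 0.120 × 0.090 = 0.01080.
Expected number = 0.01080 × 769 = 8.31 ≈ 8.

8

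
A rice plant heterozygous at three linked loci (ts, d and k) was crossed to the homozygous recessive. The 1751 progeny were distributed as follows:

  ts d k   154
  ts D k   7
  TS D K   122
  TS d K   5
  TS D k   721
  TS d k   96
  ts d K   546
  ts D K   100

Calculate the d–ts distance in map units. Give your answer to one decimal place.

11.9 map units

The two most frequent reciprocal classes, ts d K and TS D k, are the parental types, so the F1 was ts d K / TS D k.
The two rarest classes, TS d K and ts D k, are the double crossovers. Comparing them with the parentals, only the ts allele has switched, so ts is the middle locus and the order is k – ts – d.
Crossovers in the ts–d interval produce the single-crossover classes ts D K and TS d k (100 + 96 = 196) plus the double crossovers (12).
RF(ts–d) = (196 + 12) / 1751 = 208/1751 = 0.1188 → 11.9 map units.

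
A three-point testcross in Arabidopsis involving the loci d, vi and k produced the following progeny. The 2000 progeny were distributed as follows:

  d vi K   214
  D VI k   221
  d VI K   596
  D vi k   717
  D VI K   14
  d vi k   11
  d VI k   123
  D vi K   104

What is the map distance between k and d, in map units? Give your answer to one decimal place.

12.6 map units

The two most frequent reciprocal classes, d VI K and D vi k, are the parental types, so the F1 was d VI K / D vi k.
The two rarest classes, D VI K and d vi k, are the double crossovers. Comparing them with the parentals, only the d allele has switched, so d is the middle locus and the order is vi – d – k.
Crossovers in the d–k interval produce the single-crossover classes d VI k and D vi K (123 + 104 = 227) plus the double crossovers (25).
RF(d–k) = (227 + 25) / 2000 = 252/2000 = 0.1260 → 12.6 map units.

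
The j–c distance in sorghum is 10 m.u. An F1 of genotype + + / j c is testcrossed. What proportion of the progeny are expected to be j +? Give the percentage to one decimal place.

5.0%

A map distance of 10 m.u. corresponds to a recombination frequency of 0.100.
The F1 is + + / j c, so j + is a recombinant gamete class with expected frequency r/2 = 0.100/2 = 0.0500.
That is 0.0500 = 5.0% of the progeny.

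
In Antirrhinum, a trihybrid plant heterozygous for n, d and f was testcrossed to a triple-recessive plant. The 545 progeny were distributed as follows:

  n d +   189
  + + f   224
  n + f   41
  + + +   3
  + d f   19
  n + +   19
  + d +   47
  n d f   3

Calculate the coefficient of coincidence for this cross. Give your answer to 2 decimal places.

0.79

The two most frequent reciprocal classes, n d + and + + f, are the parental types, so the F1 was n d + / + + f.
The two rarest classes, n d f and + + +, are the double crossovers. Comparing them with the parentals, only the f allele has switched, so f is the middle locus and the order is n – f – d.
n–f: (88 + 6)/545 = 0.1725; f–d: (38 + 6)/545 = 0.0807.
Expected DCO frequency = 0.1725 × 0.0807 ≈ 0.01392; observed = 6/545 ≈ 0.01101.
Coefficient of coincidence = 0.01101/0.01392 ≈ 0.79.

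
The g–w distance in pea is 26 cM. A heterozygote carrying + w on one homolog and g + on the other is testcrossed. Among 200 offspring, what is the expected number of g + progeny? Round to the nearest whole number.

74

A map distance of 26 cM corresponds to a recombination frequency of 0.260.
The F1 is + w / g +, so g + is a parental gamete class with expected frequency (1 − r)/2 = 0.740/2 = 0.3700.
Expected number = 0.3700 × 200 = 74.00 ≈ 74.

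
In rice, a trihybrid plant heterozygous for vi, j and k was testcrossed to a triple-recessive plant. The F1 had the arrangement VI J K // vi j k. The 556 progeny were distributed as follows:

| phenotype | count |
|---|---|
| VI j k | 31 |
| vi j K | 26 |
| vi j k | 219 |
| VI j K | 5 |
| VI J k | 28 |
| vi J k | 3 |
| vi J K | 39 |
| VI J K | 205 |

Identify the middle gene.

The two rarest classes, VI j K and vi J k, are the double crossovers. Comparing them with the parentals, only the j allele has switched, so j is the middle locus and the order is vi – j – k.

j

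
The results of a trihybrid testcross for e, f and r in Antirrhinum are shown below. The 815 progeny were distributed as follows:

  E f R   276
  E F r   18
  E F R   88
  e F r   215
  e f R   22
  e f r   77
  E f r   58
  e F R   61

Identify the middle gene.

e

The two most frequent reciprocal classes, E f R and e F r, are the parental types, so the F1 was E f R / e F r.
The two rarest classes, e f R and E F r, are the double crossovers. Comparing them with the parentals, only the e allele has switched, so e is the middle locus and the order is r – e – f.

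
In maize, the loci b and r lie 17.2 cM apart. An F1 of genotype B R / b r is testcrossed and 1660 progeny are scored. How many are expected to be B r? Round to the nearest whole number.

143

A map distance of 17.2 cM corresponds to a recombination frequency of 0.172.
The F1 is B R / b r, so B r is a recombinant gamete class with expected frequency r/2 = 0.172/2 = 0.0860.
Expected number = 0.0860 × 1660 = 142.76 ≈ 143.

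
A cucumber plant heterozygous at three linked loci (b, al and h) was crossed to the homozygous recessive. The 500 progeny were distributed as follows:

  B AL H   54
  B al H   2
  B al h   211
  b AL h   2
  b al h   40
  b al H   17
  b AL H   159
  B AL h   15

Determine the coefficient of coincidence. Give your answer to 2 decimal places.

The two most frequent reciprocal classes, b AL H and B al h, are the parental types, so the F1 was b AL H / B al h.
The two rarest classes, b AL h and B al H, are the double crossovers. Comparing them with the parentals, only the h allele has switched, so h is the middle locus and the order is al – h – b.
al–h: (32 + 4)/500 = 0.0720; h–b: (94 + 4)/500 = 0.1960.
Expected DCO frequency = 0.0720 × 0.1960 ≈ 0.01411; observed = 4/500 ≈ 0.00800.
Coefficient of coincidence = 0.00800/0.01411 ≈ 0.57.

0.57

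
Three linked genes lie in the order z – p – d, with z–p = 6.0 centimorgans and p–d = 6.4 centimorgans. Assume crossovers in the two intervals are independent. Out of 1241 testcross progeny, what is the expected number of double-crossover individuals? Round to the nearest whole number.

5

Map distances give recombination frequencies of 0.060 and 0.064 for the two intervals.
With no interference, expected double-crossover frequency = 0.060 × 0.064 = 0.00384.
Expected number = 0.00384 × 1241 = 4.77 ≈ 5.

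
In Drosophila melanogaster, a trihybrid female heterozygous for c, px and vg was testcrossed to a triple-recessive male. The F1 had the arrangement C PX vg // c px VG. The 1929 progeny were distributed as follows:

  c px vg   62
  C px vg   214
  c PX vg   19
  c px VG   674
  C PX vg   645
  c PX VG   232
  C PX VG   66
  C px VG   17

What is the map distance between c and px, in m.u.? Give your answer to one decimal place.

The two rarest classes, c PX vg and C px VG, are the double crossovers. Comparing them with the parentals, only the c allele has switched, so c is the middle locus and the order is vg – c – px.
Crossovers in the c–px interval produce the single-crossover classes C px vg and c PX VG (214 + 232 = 446) plus the double crossovers (36).
RF(c–px) = (446 + 36) / 1929 = 482/1929 = 0.2499 → 25.0 m.u.

25.0 m.u.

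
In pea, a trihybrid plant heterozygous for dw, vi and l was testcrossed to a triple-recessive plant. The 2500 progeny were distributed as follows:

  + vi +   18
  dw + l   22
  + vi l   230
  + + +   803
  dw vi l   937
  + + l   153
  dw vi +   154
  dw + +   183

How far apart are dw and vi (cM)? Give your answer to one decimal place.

18.1 cM

The two most frequent reciprocal classes, dw vi l and + + +, are the parental types, so the F1 was dw vi l / + + +.
The two rarest classes, dw + l and + vi +, are the double crossovers. Comparing them with the parentals, only the vi allele has switched, so vi is the middle locus and the order is l – vi – dw.
Crossovers in the vi–dw interval produce the single-crossover classes + vi l and dw + + (230 + 183 = 413) plus the double crossovers (40).
RF(vi–dw) = (413 + 40) / 2500 = 453/2500 = 0.1812 → 18.1 cM.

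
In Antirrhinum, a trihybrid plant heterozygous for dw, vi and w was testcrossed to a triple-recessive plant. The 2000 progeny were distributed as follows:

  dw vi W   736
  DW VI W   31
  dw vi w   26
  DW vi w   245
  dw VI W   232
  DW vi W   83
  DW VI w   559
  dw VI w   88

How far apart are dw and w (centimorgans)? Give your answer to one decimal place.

11.4 centimorgans

The two most frequent reciprocal classes, DW VI w and dw vi W, are the parental types, so the F1 was DW VI w / dw vi W.
The two rarest classes, DW VI W and dw vi w, are the double crossovers. Comparing them with the parentals, only the w allele has switched, so w is the middle locus and the order is dw – w – vi.
Crossovers in the dw–w interval produce the single-crossover classes dw VI w and DW vi W (88 + 83 = 171) plus the double crossovers (57).
RF(dw–w) = (171 + 57) / 2000 = 228/2000 = 0.1140 → 11.4 centimorgans.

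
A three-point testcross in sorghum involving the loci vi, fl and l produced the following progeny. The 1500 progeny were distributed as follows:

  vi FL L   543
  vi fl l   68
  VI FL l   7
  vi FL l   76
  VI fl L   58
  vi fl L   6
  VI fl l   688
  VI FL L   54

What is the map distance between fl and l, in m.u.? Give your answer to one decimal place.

9.8 m.u.

The two most frequent reciprocal classes, vi FL L and VI fl l, are the parental types, so the F1 was vi FL L / VI fl l.
The two rarest classes, vi fl L and VI FL l, are the double crossovers. Comparing them with the parentals, only the fl allele has switched, so fl is the middle locus and the order is l – fl – vi.
Crossovers in the l–fl interval produce the single-crossover classes vi FL l and VI fl L (76 + 58 = 134) plus the double crossovers (13).
RF(l–fl) = (134 + 13) / 1500 = 147/1500 = 0.0980 → 9.8 m.u.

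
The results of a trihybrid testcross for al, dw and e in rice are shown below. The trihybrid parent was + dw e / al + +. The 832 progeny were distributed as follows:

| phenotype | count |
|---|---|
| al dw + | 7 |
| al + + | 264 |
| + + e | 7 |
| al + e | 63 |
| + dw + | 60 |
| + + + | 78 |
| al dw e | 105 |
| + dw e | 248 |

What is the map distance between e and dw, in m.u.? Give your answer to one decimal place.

16.5 m.u.

The two rarest classes, + + e and al dw +, are the double crossovers. Comparing them with the parentals, only the dw allele has switched, so dw is the middle locus and the order is e – dw – al.
Crossovers in the e–dw interval produce the single-crossover classes + dw + and al + e (60 + 63 = 123) plus the double crossovers (14).
RF(e–dw) = (123 + 14) / 832 = 137/832 = 0.1647 → 16.5 m.u.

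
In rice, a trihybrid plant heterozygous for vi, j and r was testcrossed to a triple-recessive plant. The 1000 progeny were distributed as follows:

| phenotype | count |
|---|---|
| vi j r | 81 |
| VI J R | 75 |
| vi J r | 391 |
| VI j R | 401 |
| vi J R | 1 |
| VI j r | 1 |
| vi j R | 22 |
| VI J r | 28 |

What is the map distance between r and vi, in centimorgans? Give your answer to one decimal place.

5.2 centimorgans

The two most frequent reciprocal classes, vi J r and VI j R, are the parental types, so the F1 was vi J r / VI j R.
The two rarest classes, vi J R and VI j r, are the double crossovers. Comparing them with the parentals, only the r allele has switched, so r is the middle locus and the order is j – r – vi.
Crossovers in the r–vi interval produce the single-crossover classes VI J r and vi j R (28 + 22 = 50) plus the double crossovers (2).
RF(r–vi) = (50 + 2) / 1000 = 52/1000 = 0.0520 → 5.2 centimorgans.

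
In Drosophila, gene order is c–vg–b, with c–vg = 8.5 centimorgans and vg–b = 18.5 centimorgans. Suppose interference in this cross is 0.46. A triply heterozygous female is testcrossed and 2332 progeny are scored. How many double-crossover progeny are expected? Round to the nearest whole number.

20

Map distances give recombination frequencies of 0.085 and 0.185 for the two intervals.
With interference 0.46 (so coincidence = 0.54), expected double-crossover frequency = 0.085 × 0.185 × 0.54 = 0.00849.
Expected number = 0.00849 × 2332 = 19.80 ≈ 20.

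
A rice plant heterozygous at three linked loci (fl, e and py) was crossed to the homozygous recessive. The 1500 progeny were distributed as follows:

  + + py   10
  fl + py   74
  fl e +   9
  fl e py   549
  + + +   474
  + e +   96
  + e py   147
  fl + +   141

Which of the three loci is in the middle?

The two most frequent reciprocal classes, + + + and fl e py, are the parental types, so the F1 was + + + / fl e py.
The two rarest classes, + + py and fl e +, are the double crossovers. Comparing them with the parentals, only the py allele has switched, so py is the middle locus and the order is fl – py – e.

py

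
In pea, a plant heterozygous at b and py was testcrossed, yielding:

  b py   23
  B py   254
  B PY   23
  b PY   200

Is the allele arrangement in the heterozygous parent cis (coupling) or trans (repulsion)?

trans

The two most frequent classes are B py (254) and b PY (200); these are the parental (non-recombinant) types.
So the F1 carried B py on one chromosome and b PY on the other — the recessive alleles are on opposite chromosomes (trans / repulsion).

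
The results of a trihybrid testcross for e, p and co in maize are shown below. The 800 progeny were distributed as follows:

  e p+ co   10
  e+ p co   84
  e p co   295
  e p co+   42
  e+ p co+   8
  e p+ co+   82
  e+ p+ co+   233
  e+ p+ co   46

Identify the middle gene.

p

The two most frequent reciprocal classes, e p co and e+ p+ co+, are the parental types, so the F1 was e p co / e+ p+ co+.
The two rarest classes, e p+ co and e+ p co+, are the double crossovers. Comparing them with the parentals, only the p allele has switched, so p is the middle locus and the order is co – p – e.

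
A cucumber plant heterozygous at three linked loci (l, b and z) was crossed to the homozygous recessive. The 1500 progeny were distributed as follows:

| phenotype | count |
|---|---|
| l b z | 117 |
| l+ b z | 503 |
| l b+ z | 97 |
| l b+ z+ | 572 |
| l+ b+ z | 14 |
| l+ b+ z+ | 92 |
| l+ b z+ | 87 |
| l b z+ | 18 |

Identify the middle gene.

b

The two most frequent reciprocal classes, l+ b z and l b+ z+, are the parental types, so the F1 was l+ b z / l b+ z+.
The two rarest classes, l+ b+ z and l b z+, are the double crossovers. Comparing them with the parentals, only the b allele has switched, so b is the middle locus and the order is z – b – l.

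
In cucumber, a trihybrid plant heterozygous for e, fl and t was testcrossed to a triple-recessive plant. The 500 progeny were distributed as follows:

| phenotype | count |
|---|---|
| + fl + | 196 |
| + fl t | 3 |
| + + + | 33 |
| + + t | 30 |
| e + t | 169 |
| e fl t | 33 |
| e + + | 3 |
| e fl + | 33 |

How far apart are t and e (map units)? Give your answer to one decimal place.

13.8 map units

The two most frequent reciprocal classes, + fl + and e + t, are the parental types, so the F1 was + fl + / e + t.
The two rarest classes, + fl t and e + +, are the double crossovers. Comparing them with the parentals, only the t allele has switched, so t is the middle locus and the order is fl – t – e.
Crossovers in the t–e interval produce the single-crossover classes e fl + and + + t (33 + 30 = 63) plus the double crossovers (6).
RF(t–e) = (63 + 6) / 500 = 69/500 = 0.1380 → 13.8 map units.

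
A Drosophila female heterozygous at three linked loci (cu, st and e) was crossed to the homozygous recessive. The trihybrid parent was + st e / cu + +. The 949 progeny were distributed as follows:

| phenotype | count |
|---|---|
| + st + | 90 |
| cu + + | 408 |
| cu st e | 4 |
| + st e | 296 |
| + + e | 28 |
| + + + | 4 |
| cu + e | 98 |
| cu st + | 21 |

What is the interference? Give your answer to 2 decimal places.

0.32

The two rarest classes, cu st e and + + +, are the double crossovers. Comparing them with the parentals, only the cu allele has switched, so cu is the middle locus and the order is st – cu – e.
st–cu: (49 + 8)/949 = 0.0601; cu–e: (188 + 8)/949 = 0.2065.
Expected DCO frequency = 0.0601 × 0.2065 ≈ 0.01241; observed = 8/949 ≈ 0.00843.
Coefficient of coincidence = 0.00843/0.01241 ≈ 0.68; interference = 1 − 0.68 = 0.32.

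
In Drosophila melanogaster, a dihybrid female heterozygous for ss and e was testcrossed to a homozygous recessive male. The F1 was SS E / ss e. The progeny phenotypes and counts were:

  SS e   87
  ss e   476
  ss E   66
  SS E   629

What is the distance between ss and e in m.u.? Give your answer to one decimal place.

12.2 m.u.

The recombinant classes are SS e and ss E: 87 + 66 = 153.
Recombination frequency = 153/1258 = 0.1216 ≈ 12.2%, i.e. 12.2 m.u.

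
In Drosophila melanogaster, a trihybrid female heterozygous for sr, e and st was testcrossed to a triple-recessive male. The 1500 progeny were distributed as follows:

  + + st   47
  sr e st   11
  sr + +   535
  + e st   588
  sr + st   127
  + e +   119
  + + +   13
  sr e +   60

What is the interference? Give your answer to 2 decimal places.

-0.02

The two most frequent reciprocal classes, + e st and sr + +, are the parental types, so the F1 was + e st / sr + +.
The two rarest classes, sr e st and + + +, are the double crossovers. Comparing them with the parentals, only the sr allele has switched, so sr is the middle locus and the order is e – sr – st.
e–sr: (107 + 24)/1500 = 0.0873; sr–st: (246 + 24)/1500 = 0.1800.
Expected DCO frequency = 0.0873 × 0.1800 ≈ 0.01571; observed = 24/1500 ≈ 0.01600.
Coefficient of coincidence = 0.01600/0.01571 ≈ 1.02; interference = 1 − 1.02 = -0.02.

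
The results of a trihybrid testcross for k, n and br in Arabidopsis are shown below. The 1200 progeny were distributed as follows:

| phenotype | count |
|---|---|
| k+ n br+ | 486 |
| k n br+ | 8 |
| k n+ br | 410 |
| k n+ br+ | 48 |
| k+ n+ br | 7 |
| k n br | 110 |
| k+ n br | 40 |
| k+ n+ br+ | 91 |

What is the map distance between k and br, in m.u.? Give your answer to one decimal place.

8.6 m.u.

The two most frequent reciprocal classes, k+ n br+ and k n+ br, are the parental types, so the F1 was k+ n br+ / k n+ br.
The two rarest classes, k n br+ and k+ n+ br, are the double crossovers. Comparing them with the parentals, only the k allele has switched, so k is the middle locus and the order is n – k – br.
Crossovers in the k–br interval produce the single-crossover classes k+ n br and k n+ br+ (40 + 48 = 88) plus the double crossovers (15).
RF(k–br) = (88 + 15) / 1200 = 103/1200 = 0.0858 → 8.6 m.u.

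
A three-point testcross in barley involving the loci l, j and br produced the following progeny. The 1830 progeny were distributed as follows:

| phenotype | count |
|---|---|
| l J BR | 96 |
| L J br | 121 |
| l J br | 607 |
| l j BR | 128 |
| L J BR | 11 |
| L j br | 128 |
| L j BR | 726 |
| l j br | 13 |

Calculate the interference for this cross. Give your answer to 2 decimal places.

The two most frequent reciprocal classes, L j BR and l J br, are the parental types, so the F1 was L j BR / l J br.
The two rarest classes, L J BR and l j br, are the double crossovers. Comparing them with the parentals, only the j allele has switched, so j is the middle locus and the order is l – j – br.
l–j: (249 + 24)/1830 = 0.1492; j–br: (224 + 24)/1830 = 0.1355.
Expected DCO frequency = 0.1492 × 0.1355 ≈ 0.02022; observed = 24/1830 ≈ 0.01311.
Coefficient of coincidence = 0.01311/0.02022 ≈ 0.65; interference = 1 − 0.65 = 0.35.

0.35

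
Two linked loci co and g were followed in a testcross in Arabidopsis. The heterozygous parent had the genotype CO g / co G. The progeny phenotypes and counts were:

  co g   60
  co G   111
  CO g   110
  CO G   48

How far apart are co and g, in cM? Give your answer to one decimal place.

32.8 cM

The recombinant classes are CO G and co g: 48 + 60 = 108.
Recombination frequency = 108/329 = 0.3283 ≈ 32.8%, i.e. 32.8 cM.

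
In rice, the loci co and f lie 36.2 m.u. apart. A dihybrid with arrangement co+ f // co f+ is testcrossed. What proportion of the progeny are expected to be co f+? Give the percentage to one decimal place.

31.9%

A map distance of 36.2 m.u. corresponds to a recombination frequency of 0.362.
The F1 is co+ f / co f+, so co f+ is a parental gamete class with expected frequency (1 − r)/2 = 0.638/2 = 0.3190.
That is 0.3190 = 31.9% of the progeny.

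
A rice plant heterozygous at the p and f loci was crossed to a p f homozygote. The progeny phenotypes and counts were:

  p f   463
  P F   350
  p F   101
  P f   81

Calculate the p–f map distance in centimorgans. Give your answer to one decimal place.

18.3 centimorgans

The two most frequent classes, P F (350) and p f (463), are the parental types, so the F1 was P F / p f.
The recombinant classes are P f and p F: 81 + 101 = 182.
Recombination frequency = 182/995 = 0.1829 ≈ 18.3%, i.e. 18.3 centimorgans.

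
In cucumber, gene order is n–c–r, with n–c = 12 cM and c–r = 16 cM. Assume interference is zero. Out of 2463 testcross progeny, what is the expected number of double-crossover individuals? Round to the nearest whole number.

Map distances give recombination frequencies of 0.120 and 0.160 for the two intervals.
With no interference, expected double-crossover frequency = 0.120 × 0.160 = 0.01920.
Expected number = 0.01920 × 2463 = 47.29 ≈ 47.

47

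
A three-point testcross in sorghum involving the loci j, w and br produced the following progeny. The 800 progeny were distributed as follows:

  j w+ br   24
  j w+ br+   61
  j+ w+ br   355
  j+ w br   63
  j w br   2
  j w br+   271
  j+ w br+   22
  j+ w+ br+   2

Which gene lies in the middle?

br

The two most frequent reciprocal classes, j w br+ and j+ w+ br, are the parental types, so the F1 was j w br+ / j+ w+ br.
The two rarest classes, j w br and j+ w+ br+, are the double crossovers. Comparing them with the parentals, only the br allele has switched, so br is the middle locus and the order is w – br – j.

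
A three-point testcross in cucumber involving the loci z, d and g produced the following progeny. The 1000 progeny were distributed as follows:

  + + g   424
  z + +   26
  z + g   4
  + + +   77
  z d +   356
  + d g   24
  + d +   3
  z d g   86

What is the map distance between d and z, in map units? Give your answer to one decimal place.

The two most frequent reciprocal classes, z d + and + + g, are the parental types, so the F1 was z d + / + + g.
The two rarest classes, + d + and z + g, are the double crossovers. Comparing them with the parentals, only the z allele has switched, so z is the middle locus and the order is g – z – d.
Crossovers in the z–d interval produce the single-crossover classes z + + and + d g (26 + 24 = 50) plus the double crossovers (7).
RF(z–d) = (50 + 7) / 1000 = 57/1000 = 0.0570 → 5.7 map units.

5.7 map units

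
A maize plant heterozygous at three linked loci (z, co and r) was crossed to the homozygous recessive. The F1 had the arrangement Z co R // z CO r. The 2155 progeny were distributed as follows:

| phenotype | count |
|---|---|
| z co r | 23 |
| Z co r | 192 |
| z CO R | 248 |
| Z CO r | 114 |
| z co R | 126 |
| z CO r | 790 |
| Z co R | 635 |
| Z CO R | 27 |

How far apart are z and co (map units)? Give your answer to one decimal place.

13.5 map units

The two rarest classes, Z CO R and z co r, are the double crossovers. Comparing them with the parentals, only the co allele has switched, so co is the middle locus and the order is z – co – r.
Crossovers in the z–co interval produce the single-crossover classes z co R and Z CO r (126 + 114 = 240) plus the double crossovers (50).
RF(z–co) = (240 + 50) / 2155 = 290/2155 = 0.1346 → 13.5 map units.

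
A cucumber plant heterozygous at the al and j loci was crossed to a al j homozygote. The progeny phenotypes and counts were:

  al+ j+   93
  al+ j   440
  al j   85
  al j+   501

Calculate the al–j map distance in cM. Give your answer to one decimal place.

The two most frequent classes, al+ j (440) and al j+ (501), are the parental types, so the F1 was al+ j / al j+.
The recombinant classes are al+ j+ and al j: 93 + 85 = 178.
Recombination frequency = 178/1119 = 0.1591 ≈ 15.9%, i.e. 15.9 cM.

15.9 cM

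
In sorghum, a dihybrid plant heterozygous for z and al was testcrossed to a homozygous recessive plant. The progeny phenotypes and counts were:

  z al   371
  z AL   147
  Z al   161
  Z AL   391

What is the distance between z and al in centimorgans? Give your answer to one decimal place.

The two most frequent classes, Z AL (391) and z al (371), are the parental types, so the F1 was Z AL / z al.
The recombinant classes are Z al and z AL: 161 + 147 = 308.
Recombination frequency = 308/1070 = 0.2879 ≈ 28.8%, i.e. 28.8 centimorgans.

28.8 centimorgans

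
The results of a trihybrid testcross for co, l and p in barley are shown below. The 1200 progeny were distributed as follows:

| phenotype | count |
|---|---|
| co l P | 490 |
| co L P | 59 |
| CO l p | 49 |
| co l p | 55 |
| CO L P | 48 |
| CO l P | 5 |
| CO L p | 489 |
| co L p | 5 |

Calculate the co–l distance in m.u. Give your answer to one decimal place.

9.8 m.u.

The two most frequent reciprocal classes, co l P and CO L p, are the parental types, so the F1 was co l P / CO L p.
The two rarest classes, CO l P and co L p, are the double crossovers. Comparing them with the parentals, only the co allele has switched, so co is the middle locus and the order is p – co – l.
Crossovers in the co–l interval produce the single-crossover classes co L P and CO l p (59 + 49 = 108) plus the double crossovers (10).
RF(co–l) = (108 + 10) / 1200 = 118/1200 = 0.0983 → 9.8 m.u.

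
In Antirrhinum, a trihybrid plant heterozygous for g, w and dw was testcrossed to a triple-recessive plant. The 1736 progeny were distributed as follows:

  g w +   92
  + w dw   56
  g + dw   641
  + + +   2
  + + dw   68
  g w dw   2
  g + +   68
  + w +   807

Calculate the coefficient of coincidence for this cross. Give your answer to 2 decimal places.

The two most frequent reciprocal classes, g + dw and + w +, are the parental types, so the F1 was g + dw / + w +.
The two rarest classes, g w dw and + + +, are the double crossovers. Comparing them with the parentals, only the w allele has switched, so w is the middle locus and the order is g – w – dw.
g–w: (160 + 4)/1736 = 0.0945; w–dw: (124 + 4)/1736 = 0.0737.
Expected DCO frequency = 0.0945 × 0.0737 ≈ 0.00696; observed = 4/1736 ≈ 0.00230.
Coefficient of coincidence = 0.00230/0.00696 ≈ 0.33.

0.33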